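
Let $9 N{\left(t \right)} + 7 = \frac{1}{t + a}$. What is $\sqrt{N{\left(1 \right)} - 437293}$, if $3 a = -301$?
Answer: $\frac{i \sqrt{349500930670}}{894} \approx 661.28 i$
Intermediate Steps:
$a = - \frac{301}{3}$ ($a = \frac{1}{3} \left(-301\right) = - \frac{301}{3} \approx -100.33$)
$N{\left(t \right)} = - \frac{7}{9} + \frac{1}{9 \left(- \frac{301}{3} + t\right)}$ ($N{\left(t \right)} = - \frac{7}{9} + \frac{1}{9 \left(t - \frac{301}{3}\right)} = - \frac{7}{9} + \frac{1}{9 \left(- \frac{301}{3} + t\right)}$)
$\sqrt{N{\left(1 \right)} - 437293} = \sqrt{\frac{2110 - 21}{9 \left(-301 + 3 \cdot 1\right)} - 437293} = \sqrt{\frac{2110 - 21}{9 \left(-301 + 3\right)} - 437293} = \sqrt{\frac{1}{9} \frac{1}{-298} \cdot 2089 - 437293} = \sqrt{\frac{1}{9} \left(- \frac{1}{298}\right) 2089 - 437293} = \sqrt{- \frac{2089}{2682} - 437293} = \sqrt{- \frac{1172821915}{2682}} = \frac{i \sqrt{349500930670}}{894}$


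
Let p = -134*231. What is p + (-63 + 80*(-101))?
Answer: -39097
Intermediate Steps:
p = -30954
p + (-63 + 80*(-101)) = -30954 + (-63 + 80*(-101)) = -30954 + (-63 - 8080) = -30954 - 8143 = -39097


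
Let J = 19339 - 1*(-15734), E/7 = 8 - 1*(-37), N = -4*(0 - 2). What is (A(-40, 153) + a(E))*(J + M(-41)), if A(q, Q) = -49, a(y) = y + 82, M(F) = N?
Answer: 12208188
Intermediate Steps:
N = 8 (N = -4*(-2) = 8)
E = 315 (E = 7*(8 - 1*(-37)) = 7*(8 + 37) = 7*45 = 315)
M(F) = 8
J = 35073 (J = 19339 + 15734 = 35073)
a(y) = 82 + y
(A(-40, 153) + a(E))*(J + M(-41)) = (-49 + (82 + 315))*(35073 + 8) = (-49 + 397)*35081 = 348*35081 = 12208188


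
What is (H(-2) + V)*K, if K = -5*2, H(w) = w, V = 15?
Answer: -130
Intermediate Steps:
K = -10
(H(-2) + V)*K = (-2 + 15)*(-10) = 13*(-10) = -130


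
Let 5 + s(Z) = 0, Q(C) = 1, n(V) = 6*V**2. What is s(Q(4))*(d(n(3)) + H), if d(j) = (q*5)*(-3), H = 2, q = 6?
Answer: 440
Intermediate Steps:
s(Z) = -5 (s(Z) = -5 + 0 = -5)
d(j) = -90 (d(j) = (6*5)*(-3) = 30*(-3) = -90)
s(Q(4))*(d(n(3)) + H) = -5*(-90 + 2) = -5*(-88) = 440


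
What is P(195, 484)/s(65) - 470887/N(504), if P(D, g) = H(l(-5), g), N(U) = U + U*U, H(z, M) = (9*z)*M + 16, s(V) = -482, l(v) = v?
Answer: 2656202873/61339320 ≈ 43.303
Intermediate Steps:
H(z, M) = 16 + 9*M*z (H(z, M) = 9*M*z + 16 = 16 + 9*M*z)
N(U) = U + U**2
P(D, g) = 16 - 45*g (P(D, g) = 16 + 9*g*(-5) = 16 - 45*g)
P(195, 484)/s(65) - 470887/N(504) = (16 - 45*484)/(-482) - 470887*1/(504*(1 + 504)) = (16 - 21780)*(-1/482) - 470887/(504*505) = -21764*(-1/482) - 470887/254520 = 10882/241 - 470887*1/254520 = 10882/241 - 470887/254520 = 2656202873/61339320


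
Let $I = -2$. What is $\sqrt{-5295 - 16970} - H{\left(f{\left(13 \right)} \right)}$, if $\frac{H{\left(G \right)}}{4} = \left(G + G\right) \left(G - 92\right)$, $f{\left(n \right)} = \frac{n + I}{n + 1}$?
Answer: $\frac{28094}{49} + i \sqrt{22265} \approx 573.35 + 149.21 i$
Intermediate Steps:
$f{\left(n \right)} = \frac{-2 + n}{1 + n}$ ($f{\left(n \right)} = \frac{n - 2}{n + 1} = \frac{-2 + n}{1 + n}$)
$H{\left(G \right)} = 8 G \left(-92 + G\right)$ ($H{\left(G \right)} = 4 \left(G + G\right) \left(G - 92\right) = 4 \cdot 2 G \left(-92 + G\right) = 8 G \left(-92 + G\right)$)
$\sqrt{-5295 - 16970} - H{\left(f{\left(13 \right)} \right)} = \sqrt{-5295 - 16970} - 8 \frac{-2 + 13}{1 + 13} \left(-92 + \frac{-2 + 13}{1 + 13}\right) = \sqrt{-5295 - 16970} - 8 \cdot \frac{1}{14} \cdot 11 \left(-92 + \frac{1}{14} \cdot 11\right) = \sqrt{-22265} - 8 \cdot \frac{1}{14} \cdot 11 \left(-92 + \frac{1}{14} \cdot 11\right) = i \sqrt{22265} - 8 \cdot \frac{11}{14} \left(-92 + \frac{11}{14}\right) = i \sqrt{22265} - 8 \cdot \frac{11}{14} \left(- \frac{1277}{14}\right) = i \sqrt{22265} - - \frac{28094}{49} = i \sqrt{22265} + \frac{28094}{49} = \frac{28094}{49} + i \sqrt{22265}$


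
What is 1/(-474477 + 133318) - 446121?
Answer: -152198194240/341159 ≈ -4.4612e+5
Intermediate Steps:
1/(-474477 + 133318) - 446121 = 1/(-341159) - 446121 = -1/341159 - 446121 = -152198194240/341159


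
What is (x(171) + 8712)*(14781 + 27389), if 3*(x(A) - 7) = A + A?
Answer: 372487610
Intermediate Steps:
x(A) = 7 + 2*A/3 (x(A) = 7 + (A + A)/3 = 7 + (2*A)/3 = 7 + 2*A/3)
(x(171) + 8712)*(14781 + 27389) = ((7 + (⅔)*171) + 8712)*(14781 + 27389) = ((7 + 114) + 8712)*42170 = (121 + 8712)*42170 = 8833*42170 = 372487610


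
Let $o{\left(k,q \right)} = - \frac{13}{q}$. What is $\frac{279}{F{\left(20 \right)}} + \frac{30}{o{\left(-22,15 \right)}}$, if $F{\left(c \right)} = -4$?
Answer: $- \frac{5427}{52} \approx -104.37$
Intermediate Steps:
$\frac{279}{F{\left(20 \right)}} + \frac{30}{o{\left(-22,15 \right)}} = \frac{279}{-4} + \frac{30}{\left(-13\right) \frac{1}{15}} = 279 \left(- \frac{1}{4}\right) + \frac{30}{\left(-13\right) \frac{1}{15}} = - \frac{279}{4} + \frac{30}{- \frac{13}{15}} = - \frac{279}{4} + 30 \left(- \frac{15}{13}\right) = - \frac{279}{4} - \frac{450}{13} = - \frac{5427}{52}$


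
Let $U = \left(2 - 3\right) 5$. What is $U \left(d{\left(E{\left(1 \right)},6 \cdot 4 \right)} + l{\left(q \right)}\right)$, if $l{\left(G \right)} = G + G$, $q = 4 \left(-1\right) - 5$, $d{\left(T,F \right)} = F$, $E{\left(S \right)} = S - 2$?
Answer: $-30$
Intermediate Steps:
$E{\left(S \right)} = -2 + S$ ($E{\left(S \right)} = S - 2 = -2 + S$)
$q = -9$ ($q = -4 - 5 = -9$)
$l{\left(G \right)} = 2 G$
$U = -5$ ($U = \left(-1\right) 5 = -5$)
$U \left(d{\left(E{\left(1 \right)},6 \cdot 4 \right)} + l{\left(q \right)}\right) = - 5 \left(6 \cdot 4 + 2 \left(-9\right)\right) = - 5 \left(24 - 18\right) = \left(-5\right) 6 = -30$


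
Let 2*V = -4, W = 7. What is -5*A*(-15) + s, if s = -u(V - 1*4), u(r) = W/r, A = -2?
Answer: -893/6 ≈ -148.83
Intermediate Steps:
V = -2 (V = (½)*(-4) = -2)
u(r) = 7/r
s = 7/6 (s = -7/(-2 - 1*4) = -7/(-2 - 4) = -7/(-6) = -7*(-1)/6 = -1*(-7/6) = 7/6 ≈ 1.1667)
-5*A*(-15) + s = -5*(-2)*(-15) + 7/6 = 10*(-15) + 7/6 = -150 + 7/6 = -893/6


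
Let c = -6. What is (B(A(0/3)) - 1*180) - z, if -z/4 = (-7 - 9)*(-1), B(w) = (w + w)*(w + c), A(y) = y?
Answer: -116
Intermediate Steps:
B(w) = 2*w*(-6 + w) (B(w) = (w + w)*(w - 6) = (2*w)*(-6 + w) = 2*w*(-6 + w))
z = -64 (z = -4*(-7 - 9)*(-1) = -(-64)*(-1) = -4*16 = -64)
(B(A(0/3)) - 1*180) - z = (2*(0/3)*(-6 + 0/3) - 1*180) - 1*(-64) = (2*(0*(1/3))*(-6 + 0*(1/3)) - 180) + 64 = (2*0*(-6 + 0) - 180) + 64 = (2*0*(-6) - 180) + 64 = (0 - 180) + 64 = -180 + 64 = -116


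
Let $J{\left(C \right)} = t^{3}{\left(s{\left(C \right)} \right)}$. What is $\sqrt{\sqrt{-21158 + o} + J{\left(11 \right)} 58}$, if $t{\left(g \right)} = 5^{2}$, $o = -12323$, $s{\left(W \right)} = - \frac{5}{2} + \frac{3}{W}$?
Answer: $\sqrt{906250 + i \sqrt{33481}} \approx 951.97 + 0.096 i$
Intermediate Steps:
$s{\left(W \right)} = - \frac{5}{2} + \frac{3}{W}$ ($s{\left(W \right)} = \left(-5\right) \frac{1}{2} + \frac{3}{W} = - \frac{5}{2} + \frac{3}{W}$)
$t{\left(g \right)} = 25$
$J{\left(C \right)} = 15625$ ($J{\left(C \right)} = 25^{3} = 15625$)
$\sqrt{\sqrt{-21158 + o} + J{\left(11 \right)} 58} = \sqrt{\sqrt{-21158 - 12323} + 15625 \cdot 58} = \sqrt{\sqrt{-33481} + 906250} = \sqrt{i \sqrt{33481} + 906250} = \sqrt{906250 + i \sqrt{33481}}$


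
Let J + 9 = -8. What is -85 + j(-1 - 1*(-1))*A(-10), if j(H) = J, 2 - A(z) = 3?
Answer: -68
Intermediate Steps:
A(z) = -1 (A(z) = 2 - 1*3 = 2 - 3 = -1)
J = -17 (J = -9 - 8 = -17)
j(H) = -17
-85 + j(-1 - 1*(-1))*A(-10) = -85 - 17*(-1) = -85 + 17 = -68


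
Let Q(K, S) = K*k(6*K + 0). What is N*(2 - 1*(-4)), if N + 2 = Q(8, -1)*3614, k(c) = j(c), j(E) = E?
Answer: 8326644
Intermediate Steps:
k(c) = c
Q(K, S) = 6*K² (Q(K, S) = K*(6*K + 0) = K*(6*K) = 6*K²)
N = 1387774 (N = -2 + (6*8²)*3614 = -2 + (6*64)*3614 = -2 + 384*3614 = -2 + 1387776 = 1387774)
N*(2 - 1*(-4)) = 1387774*(2 - 1*(-4)) = 1387774*(2 + 4) = 1387774*6 = 8326644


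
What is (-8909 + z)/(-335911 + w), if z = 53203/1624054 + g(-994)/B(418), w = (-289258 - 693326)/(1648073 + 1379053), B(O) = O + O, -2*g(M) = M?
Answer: 610217096632783335/23009683040034975988 ≈ 0.026520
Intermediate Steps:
g(M) = -M/2
B(O) = 2*O
w = -163764/504521 (w = -982584/3027126 = -982584*1/3027126 = -163764/504521 ≈ -0.32459)
z = 425816273/678854572 (z = 53203/1624054 + (-½*(-994))/((2*418)) = 53203*(1/1624054) + 497/836 = 53203/1624054 + 497*(1/836) = 53203/1624054 + 497/836 = 425816273/678854572 ≈ 0.62726)
(-8909 + z)/(-335911 + w) = (-8909 + 425816273/678854572)/(-335911 - 163764/504521) = -6047489565675/(678854572*(-169474317395/504521)) = -6047489565675/678854572*(-504521/169474317395) = 610217096632783335/23009683040034975988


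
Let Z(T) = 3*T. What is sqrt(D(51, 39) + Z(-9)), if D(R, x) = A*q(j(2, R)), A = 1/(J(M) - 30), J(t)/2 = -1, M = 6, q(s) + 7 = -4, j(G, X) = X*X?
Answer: I*sqrt(1706)/8 ≈ 5.163*I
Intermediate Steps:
j(G, X) = X**2
q(s) = -11 (q(s) = -7 - 4 = -11)
J(t) = -2 (J(t) = 2*(-1) = -2)
A = -1/32 (A = 1/(-2 - 30) = 1/(-32) = -1/32 ≈ -0.031250)
D(R, x) = 11/32 (D(R, x) = -1/32*(-11) = 11/32)
sqrt(D(51, 39) + Z(-9)) = sqrt(11/32 + 3*(-9)) = sqrt(11/32 - 27) = sqrt(-853/32) = I*sqrt(1706)/8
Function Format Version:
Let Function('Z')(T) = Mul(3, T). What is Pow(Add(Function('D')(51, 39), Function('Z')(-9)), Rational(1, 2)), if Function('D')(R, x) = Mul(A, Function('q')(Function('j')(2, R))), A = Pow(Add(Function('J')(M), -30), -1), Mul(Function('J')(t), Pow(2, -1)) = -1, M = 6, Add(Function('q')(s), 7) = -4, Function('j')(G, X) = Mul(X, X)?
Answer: Mul(Rational(1, 8), I, Pow(1706, Rational(1, 2))) ≈ Mul(5.1630, I)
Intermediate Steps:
Function('j')(G, X) = Pow(X, 2)
Function('q')(s) = -11 (Function('q')(s) = Add(-7, -4) = -11)
Function('J')(t) = -2 (Function('J')(t) = Mul(2, -1) = -2)
A = Rational(-1, 32) (A = Pow(Add(-2, -30), -1) = Pow(-32, -1) = Rational(-1, 32) ≈ -0.031250)
Function('D')(R, x) = Rational(11, 32) (Function('D')(R, x) = Mul(Rational(-1, 32), -11) = Rational(11, 32))
Pow(Add(Function('D')(51, 39), Function('Z')(-9)), Rational(1, 2)) = Pow(Add(Rational(11, 32), Mul(3, -9)), Rational(1, 2)) = Pow(Add(Rational(11, 32), -27), Rational(1, 2)) = Pow(Rational(-853, 32), Rational(1, 2)) = Mul(Rational(1, 8), I, Pow(1706, Rational(1, 2)))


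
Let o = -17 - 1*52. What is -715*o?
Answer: 49335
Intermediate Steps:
o = -69 (o = -17 - 52 = -69)
-715*o = -715*(-69) = 49335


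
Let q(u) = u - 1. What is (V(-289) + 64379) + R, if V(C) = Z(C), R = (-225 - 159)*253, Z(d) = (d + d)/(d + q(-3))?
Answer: -9601911/293 ≈ -32771.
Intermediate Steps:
q(u) = -1 + u
Z(d) = 2*d/(-4 + d) (Z(d) = (d + d)/(d + (-1 - 3)) = (2*d)/(d - 4) = (2*d)/(-4 + d) = 2*d/(-4 + d))
R = -97152 (R = -384*253 = -97152)
V(C) = 2*C/(-4 + C)
(V(-289) + 64379) + R = (2*(-289)/(-4 - 289) + 64379) - 97152 = (2*(-289)/(-293) + 64379) - 97152 = (2*(-289)*(-1/293) + 64379) - 97152 = (578/293 + 64379) - 97152 = 18863625/293 - 97152 = -9601911/293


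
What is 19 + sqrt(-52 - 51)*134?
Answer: 19 + 134*I*sqrt(103) ≈ 19.0 + 1360.0*I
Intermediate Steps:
19 + sqrt(-52 - 51)*134 = 19 + sqrt(-103)*134 = 19 + (I*sqrt(103))*134 = 19 + 134*I*sqrt(103)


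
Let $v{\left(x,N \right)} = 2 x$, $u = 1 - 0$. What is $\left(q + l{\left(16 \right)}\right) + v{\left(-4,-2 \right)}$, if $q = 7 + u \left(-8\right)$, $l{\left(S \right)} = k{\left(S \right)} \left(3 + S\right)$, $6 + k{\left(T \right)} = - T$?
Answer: $-427$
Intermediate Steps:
$k{\left(T \right)} = -6 - T$
$u = 1$ ($u = 1 + 0 = 1$)
$l{\left(S \right)} = \left(-6 - S\right) \left(3 + S\right)$
$q = -1$ ($q = 7 + 1 \left(-8\right) = 7 - 8 = -1$)
$\left(q + l{\left(16 \right)}\right) + v{\left(-4,-2 \right)} = \left(-1 - \left(3 + 16\right) \left(6 + 16\right)\right) + 2 \left(-4\right) = \left(-1 - 19 \cdot 22\right) - 8 = \left(-1 - 418\right) - 8 = -419 - 8 = -427$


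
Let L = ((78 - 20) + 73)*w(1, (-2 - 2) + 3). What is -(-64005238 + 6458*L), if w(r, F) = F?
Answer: 64851236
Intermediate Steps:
L = -131 (L = ((78 - 20) + 73)*((-2 - 2) + 3) = (58 + 73)*(-4 + 3) = 131*(-1) = -131)
-(-64005238 + 6458*L) = -6458/(1/(-131 - 9911)) = -6458/(1/(-10042)) = -6458/(-1/10042) = -6458*(-10042) = 64851236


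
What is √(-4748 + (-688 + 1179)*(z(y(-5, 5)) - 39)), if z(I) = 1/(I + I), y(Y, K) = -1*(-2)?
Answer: I*√95097/2 ≈ 154.19*I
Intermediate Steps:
y(Y, K) = 2
z(I) = 1/(2*I)
√(-4748 + (-688 + 1179)*(z(y(-5, 5)) - 39)) = √(-4748 + (-688 + 1179)*((½)/2 - 39)) = √(-4748 + 491*((½)*(½) - 39)) = √(-4748 + 491*(¼ - 39)) = √(-4748 + 491*(-155/4)) = √(-4748 - 76105/4) = √(-95097/4) = I*√95097/2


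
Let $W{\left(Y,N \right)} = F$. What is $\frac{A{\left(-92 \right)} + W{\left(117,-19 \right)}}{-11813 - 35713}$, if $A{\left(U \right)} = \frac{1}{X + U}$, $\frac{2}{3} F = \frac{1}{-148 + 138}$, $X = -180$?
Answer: $\frac{209}{64635360} \approx 3.2335 \cdot 10^{-6}$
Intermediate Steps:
$F = - \frac{3}{20}$ ($F = \frac{3}{2 \left(-148 + 138\right)} = \frac{3}{2 \left(-10\right)} = \frac{3}{2} \left(- \frac{1}{10}\right) = - \frac{3}{20} \approx -0.15$)
$W{\left(Y,N \right)} = - \frac{3}{20}$
$A{\left(U \right)} = \frac{1}{-180 + U}$
$\frac{A{\left(-92 \right)} + W{\left(117,-19 \right)}}{-11813 - 35713} = \frac{\frac{1}{-180 - 92} - \frac{3}{20}}{-11813 - 35713} = \frac{\frac{1}{-272} - \frac{3}{20}}{-11813 - 35713} = \frac{- \frac{1}{272} - \frac{3}{20}}{-11813 - 35713} = - \frac{209}{1360 \left(-47526\right)} = \left(- \frac{209}{1360}\right) \left(- \frac{1}{47526}\right) = \frac{209}{64635360}$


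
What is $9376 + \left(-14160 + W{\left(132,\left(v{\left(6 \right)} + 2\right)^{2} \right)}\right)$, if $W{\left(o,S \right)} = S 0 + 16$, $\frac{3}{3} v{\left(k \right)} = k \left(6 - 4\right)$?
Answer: $-4768$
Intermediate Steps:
$v{\left(k \right)} = 2 k$ ($v{\left(k \right)} = k \left(6 - 4\right) = k 2 = 2 k$)
$W{\left(o,S \right)} = 16$ ($W{\left(o,S \right)} = 0 + 16 = 16$)
$9376 + \left(-14160 + W{\left(132,\left(v{\left(6 \right)} + 2\right)^{2} \right)}\right) = 9376 + \left(-14160 + 16\right) = 9376 - 14144 = -4768$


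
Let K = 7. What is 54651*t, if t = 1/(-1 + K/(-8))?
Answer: -145736/5 ≈ -29147.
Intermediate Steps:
t = -8/15 (t = 1/(-1 + 7/(-8)) = 1/(-1 + 7*(-⅛)) = 1/(-1 - 7/8) = 1/(-15/8) = -8/15 ≈ -0.53333)
54651*t = 54651*(-8/15) = -145736/5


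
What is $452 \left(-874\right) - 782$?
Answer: $-395830$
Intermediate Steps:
$452 \left(-874\right) - 782 = -395048 - 782 = -395830$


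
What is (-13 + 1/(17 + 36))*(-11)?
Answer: 7568/53 ≈ 142.79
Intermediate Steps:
(-13 + 1/(17 + 36))*(-11) = (-13 + 1/53)*(-11) = -688/53*(-11) = 7568/53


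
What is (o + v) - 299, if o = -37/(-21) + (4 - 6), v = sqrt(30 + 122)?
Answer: -6284/21 + 2*sqrt(38) ≈ -286.91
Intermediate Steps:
v = 2*sqrt(38) (v = sqrt(152) = 2*sqrt(38) ≈ 12.329)
o = -5/21 (o = -37*(-1/21) - 2 = 37/21 - 2 = -5/21 ≈ -0.23810)
(o + v) - 299 = (-5/21 + 2*sqrt(38)) - 299 = -6284/21 + 2*sqrt(38)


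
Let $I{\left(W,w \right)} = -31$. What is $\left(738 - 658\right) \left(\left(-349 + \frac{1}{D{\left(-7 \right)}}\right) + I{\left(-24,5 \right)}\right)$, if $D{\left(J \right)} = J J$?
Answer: $- \frac{1489520}{49} \approx -30398.0$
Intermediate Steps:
$D{\left(J \right)} = J^{2}$
$\left(738 - 658\right) \left(\left(-349 + \frac{1}{D{\left(-7 \right)}}\right) + I{\left(-24,5 \right)}\right) = \left(738 - 658\right) \left(\left(-349 + \frac{1}{\left(-7\right)^{2}}\right) - 31\right) = 80 \left(\left(-349 + \frac{1}{49}\right) - 31\right) = 80 \left(- \frac{17100}{49} - 31\right) = 80 \left(- \frac{18619}{49}\right) = - \frac{1489520}{49}$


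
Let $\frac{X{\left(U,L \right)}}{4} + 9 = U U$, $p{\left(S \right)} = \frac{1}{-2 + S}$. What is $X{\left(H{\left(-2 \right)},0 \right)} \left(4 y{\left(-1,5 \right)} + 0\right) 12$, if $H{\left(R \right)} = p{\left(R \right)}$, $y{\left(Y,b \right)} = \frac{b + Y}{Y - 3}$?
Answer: $1716$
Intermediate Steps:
$y{\left(Y,b \right)} = \frac{Y + b}{-3 + Y}$
$H{\left(R \right)} = \frac{1}{-2 + R}$
$X{\left(U,L \right)} = -36 + 4 U^{2}$ ($X{\left(U,L \right)} = -36 + 4 U U = -36 + 4 U^{2}$)
$X{\left(H{\left(-2 \right)},0 \right)} \left(4 y{\left(-1,5 \right)} + 0\right) 12 = \left(-36 + 4 \left(\frac{1}{-2 - 2}\right)^{2}\right) \left(4 \frac{-1 + 5}{-3 - 1} + 0\right) 12 = \left(-36 + 4 \left(\frac{1}{-4}\right)^{2}\right) \left(4 \frac{1}{-4} \cdot 4 + 0\right) 12 = \left(-36 + 4 \left(- \frac{1}{4}\right)^{2}\right) \left(4 \left(\left(- \frac{1}{4}\right) 4\right) + 0\right) 12 = \left(-36 + 4 \cdot \frac{1}{16}\right) \left(4 \left(-1\right) + 0\right) 12 = \left(-36 + \frac{1}{4}\right) \left(-4 + 0\right) 12 = \left(- \frac{143}{4}\right) \left(-4\right) 12 = 143 \cdot 12 = 1716$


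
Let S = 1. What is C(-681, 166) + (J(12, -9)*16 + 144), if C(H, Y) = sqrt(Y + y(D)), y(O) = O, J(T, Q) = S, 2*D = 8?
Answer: 160 + sqrt(170) ≈ 173.04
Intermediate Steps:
D = 4 (D = (1/2)*8 = 4)
J(T, Q) = 1
C(H, Y) = sqrt(4 + Y) (C(H, Y) = sqrt(Y + 4) = sqrt(4 + Y))
C(-681, 166) + (J(12, -9)*16 + 144) = sqrt(4 + 166) + (1*16 + 144) = sqrt(170) + (16 + 144) = sqrt(170) + 160 = 160 + sqrt(170)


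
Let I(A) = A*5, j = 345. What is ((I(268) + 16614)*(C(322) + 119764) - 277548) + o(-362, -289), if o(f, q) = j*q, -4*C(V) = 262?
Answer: 2148689616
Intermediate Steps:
C(V) = -131/2 (C(V) = -¼*262 = -131/2)
o(f, q) = 345*q
I(A) = 5*A
((I(268) + 16614)*(C(322) + 119764) - 277548) + o(-362, -289) = ((5*268 + 16614)*(-131/2 + 119764) - 277548) + 345*(-289) = ((1340 + 16614)*(239397/2) - 277548) - 99705 = (17954*(239397/2) - 277548) - 99705 = (2149066869 - 277548) - 99705 = 2148789321 - 99705 = 2148689616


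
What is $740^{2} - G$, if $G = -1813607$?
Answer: $2361207$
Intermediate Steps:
$740^{2} - G = 740^{2} - -1813607 = 547600 + 1813607 = 2361207$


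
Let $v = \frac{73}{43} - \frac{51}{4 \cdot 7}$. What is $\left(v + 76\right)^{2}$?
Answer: $\frac{8345736025}{1449616} \approx 5757.2$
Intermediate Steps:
$v = - \frac{149}{1204}$ ($v = 73 \cdot \frac{1}{43} - \frac{51}{28} = \frac{73}{43} - \frac{51}{28} = - \frac{149}{1204} \approx -0.12375$)
$\left(v + 76\right)^{2} = \left(- \frac{149}{1204} + 76\right)^{2} = \left(\frac{91355}{1204}\right)^{2} = \frac{8345736025}{1449616}$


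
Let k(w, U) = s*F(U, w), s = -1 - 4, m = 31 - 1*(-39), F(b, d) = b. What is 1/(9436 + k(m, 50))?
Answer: 1/9186 ≈ 0.00010886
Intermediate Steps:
m = 70 (m = 31 + 39 = 70)
s = -5
k(w, U) = -5*U
1/(9436 + k(m, 50)) = 1/(9436 - 5*50) = 1/(9436 - 250) = 1/9186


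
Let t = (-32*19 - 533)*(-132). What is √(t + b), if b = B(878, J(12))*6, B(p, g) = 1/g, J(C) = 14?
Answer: 3*√820001/7 ≈ 388.09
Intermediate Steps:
t = 150612 (t = (-608 - 533)*(-132) = -1141*(-132) = 150612)
b = 3/7 (b = 6/14 = (1/14)*6 = 3/7 ≈ 0.42857)
√(t + b) = √(150612 + 3/7) = √(1054287/7) = 3*√820001/7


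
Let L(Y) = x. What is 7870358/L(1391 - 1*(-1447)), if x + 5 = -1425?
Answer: -3935179/715 ≈ -5503.8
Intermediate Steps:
x = -1430 (x = -5 - 1425 = -1430)
L(Y) = -1430
7870358/L(1391 - 1*(-1447)) = 7870358/(-1430) = 7870358*(-1/1430) = -3935179/715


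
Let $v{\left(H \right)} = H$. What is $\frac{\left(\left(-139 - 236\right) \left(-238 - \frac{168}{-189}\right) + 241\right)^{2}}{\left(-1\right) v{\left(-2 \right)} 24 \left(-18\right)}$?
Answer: $- \frac{71541805729}{7776} \approx -9.2003 \cdot 10^{6}$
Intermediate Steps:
$\frac{\left(\left(-139 - 236\right) \left(-238 - \frac{168}{-189}\right) + 241\right)^{2}}{\left(-1\right) v{\left(-2 \right)} 24 \left(-18\right)} = \frac{\left(\left(-139 - 236\right) \left(-238 - \frac{168}{-189}\right) + 241\right)^{2}}{\left(-1\right) \left(-2\right) 24 \left(-18\right)} = \frac{\left(- 375 \left(-238 - - \frac{8}{9}\right) + 241\right)^{2}}{\left(-1\right) \left(\left(-48\right) \left(-18\right)\right)} = \frac{\left(- 375 \left(-238 + \frac{8}{9}\right) + 241\right)^{2}}{\left(-1\right) 864} = \frac{\left(\left(-375\right) \left(- \frac{2134}{9}\right) + 241\right)^{2}}{-864} = \left(\frac{266750}{3} + 241\right)^{2} \left(- \frac{1}{864}\right) = \left(\frac{267473}{3}\right)^{2} \left(- \frac{1}{864}\right) = \frac{71541805729}{9} \left(- \frac{1}{864}\right) = - \frac{71541805729}{7776}$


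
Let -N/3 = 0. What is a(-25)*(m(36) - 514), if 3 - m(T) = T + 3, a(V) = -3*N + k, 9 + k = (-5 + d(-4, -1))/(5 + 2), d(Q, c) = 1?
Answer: 36850/7 ≈ 5264.3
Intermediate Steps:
N = 0 (N = -3*0 = 0)
k = -67/7 (k = -9 + (-5 + 1)/(5 + 2) = -9 - 4/7 = -67/7 ≈ -9.5714)
a(V) = -67/7 (a(V) = -3*0 - 67/7 = 0 - 67/7 = -67/7)
m(T) = -T (m(T) = 3 - (T + 3) = 3 - (3 + T) = 3 + (-3 - T) = -T)
a(-25)*(m(36) - 514) = -67*(-1*36 - 514)/7 = -67*(-36 - 514)/7 = -67/7*(-550) = 36850/7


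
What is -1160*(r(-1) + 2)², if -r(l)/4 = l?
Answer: -41760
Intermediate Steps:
r(l) = -4*l
-1160*(r(-1) + 2)² = -1160*(-4*(-1) + 2)² = -1160*(4 + 2)² = -1160*6² = -1160*36 = -41760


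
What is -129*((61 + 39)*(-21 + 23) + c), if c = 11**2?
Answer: -41409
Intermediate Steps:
c = 121
-129*((61 + 39)*(-21 + 23) + c) = -129*((61 + 39)*(-21 + 23) + 121) = -129*(100*2 + 121) = -129*(200 + 121) = -129*321 = -41409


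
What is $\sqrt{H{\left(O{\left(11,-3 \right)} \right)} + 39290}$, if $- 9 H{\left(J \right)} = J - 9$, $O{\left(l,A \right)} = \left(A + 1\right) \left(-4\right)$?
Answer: $\frac{\sqrt{353611}}{3} \approx 198.22$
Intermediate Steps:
$O{\left(l,A \right)} = -4 - 4 A$ ($O{\left(l,A \right)} = \left(1 + A\right) \left(-4\right) = -4 - 4 A$)
$H{\left(J \right)} = 1 - \frac{J}{9}$ ($H{\left(J \right)} = - \frac{J - 9}{9} = - \frac{-9 + J}{9} = 1 - \frac{J}{9}$)
$\sqrt{H{\left(O{\left(11,-3 \right)} \right)} + 39290} = \sqrt{\left(1 - \frac{-4 - -12}{9}\right) + 39290} = \sqrt{\left(1 - \frac{-4 + 12}{9}\right) + 39290} = \sqrt{\left(1 - \frac{8}{9}\right) + 39290} = \sqrt{\frac{1}{9} + 39290} = \sqrt{\frac{353611}{9}} = \frac{\sqrt{353611}}{3}$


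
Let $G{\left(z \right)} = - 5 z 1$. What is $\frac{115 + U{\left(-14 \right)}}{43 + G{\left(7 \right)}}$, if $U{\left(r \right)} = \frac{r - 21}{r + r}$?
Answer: $\frac{465}{32} \approx 14.531$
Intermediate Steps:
$U{\left(r \right)} = \frac{-21 + r}{2 r}$
$G{\left(z \right)} = - 5 z$
$\frac{115 + U{\left(-14 \right)}}{43 + G{\left(7 \right)}} = \frac{115 + \frac{-21 - 14}{2 \left(-14\right)}}{43 - 35} = \frac{115 + \frac{1}{2} \left(- \frac{1}{14}\right) \left(-35\right)}{43 - 35} = \frac{115 + \frac{5}{4}}{8} = \frac{465}{4} \cdot \frac{1}{8} = \frac{465}{32}$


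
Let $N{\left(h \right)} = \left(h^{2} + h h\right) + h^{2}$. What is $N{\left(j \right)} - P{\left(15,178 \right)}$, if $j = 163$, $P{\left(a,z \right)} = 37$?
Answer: $79670$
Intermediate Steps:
$N{\left(h \right)} = 3 h^{2}$ ($N{\left(h \right)} = \left(h^{2} + h^{2}\right) + h^{2} = 2 h^{2} + h^{2} = 3 h^{2}$)
$N{\left(j \right)} - P{\left(15,178 \right)} = 3 \cdot 163^{2} - 37 = 3 \cdot 26569 - 37 = 79707 - 37 = 79670$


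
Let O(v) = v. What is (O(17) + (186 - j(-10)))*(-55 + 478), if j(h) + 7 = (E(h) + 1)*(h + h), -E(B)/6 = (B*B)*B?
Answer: 50857290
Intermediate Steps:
E(B) = -6*B³ (E(B) = -6*B*B*B = -6*B²*B = -6*B³)
j(h) = -7 + 2*h*(1 - 6*h³) (j(h) = -7 + (-6*h³ + 1)*(h + h) = -7 + (1 - 6*h³)*(2*h) = -7 + 2*h*(1 - 6*h³))
(O(17) + (186 - j(-10)))*(-55 + 478) = (17 + (186 - (-7 - 12*(-10)⁴ + 2*(-10))))*(-55 + 478) = (17 + (186 - (-7 - 12*10000 - 20)))*423 = (17 + (186 - (-7 - 120000 - 20)))*423 = (17 + (186 - 1*(-120027)))*423 = (17 + (186 + 120027))*423 = (17 + 120213)*423 = 120230*423 = 50857290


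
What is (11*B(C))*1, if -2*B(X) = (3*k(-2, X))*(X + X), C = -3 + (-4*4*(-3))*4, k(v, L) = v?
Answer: 12474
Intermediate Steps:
C = 189 (C = -3 - 16*(-3)*4 = -3 + 48*4 = -3 + 192 = 189)
B(X) = 6*X (B(X) = -3*(-2)*(X + X)/2 = -(-3)*2*X = -(-6)*X = 6*X)
(11*B(C))*1 = (11*(6*189))*1 = (11*1134)*1 = 12474*1 = 12474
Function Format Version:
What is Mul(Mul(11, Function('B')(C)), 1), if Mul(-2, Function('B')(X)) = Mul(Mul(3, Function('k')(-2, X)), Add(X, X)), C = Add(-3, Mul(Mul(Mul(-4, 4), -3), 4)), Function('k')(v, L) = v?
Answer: 12474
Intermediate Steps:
C = 189 (C = Add(-3, Mul(Mul(-16, -3), 4)) = Add(-3, Mul(48, 4)) = Add(-3, 192) = 189)
Function('B')(X) = Mul(6, X) (Function('B')(X) = Mul(Rational(-1, 2), Mul(Mul(3, -2), Add(X, X))) = Mul(Rational(-1, 2), Mul(-6, Mul(2, X))) = Mul(Rational(-1, 2), Mul(-12, X)) = Mul(6, X))
Mul(Mul(11, Function('B')(C)), 1) = Mul(Mul(11, Mul(6, 189)), 1) = Mul(Mul(11, 1134), 1) = Mul(12474, 1) = 12474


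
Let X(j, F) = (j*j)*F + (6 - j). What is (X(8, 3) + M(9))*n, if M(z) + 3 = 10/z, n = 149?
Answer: 252257/9 ≈ 28029.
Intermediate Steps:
X(j, F) = 6 - j + F*j**2 (X(j, F) = j**2*F + (6 - j) = F*j**2 + (6 - j) = 6 - j + F*j**2)
M(z) = -3 + 10/z
(X(8, 3) + M(9))*n = ((6 - 1*8 + 3*8**2) + (-3 + 10/9))*149 = ((6 - 8 + 3*64) + (-3 + 10*(1/9)))*149 = ((6 - 8 + 192) + (-3 + 10/9))*149 = (190 - 17/9)*149 = (1693/9)*149 = 252257/9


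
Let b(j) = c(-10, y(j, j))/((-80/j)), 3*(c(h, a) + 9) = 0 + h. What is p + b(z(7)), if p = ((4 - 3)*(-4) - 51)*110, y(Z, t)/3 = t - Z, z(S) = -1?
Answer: -1452037/240 ≈ -6050.2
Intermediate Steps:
y(Z, t) = -3*Z + 3*t (y(Z, t) = 3*(t - Z) = -3*Z + 3*t)
p = -6050 (p = (1*(-4) - 51)*110 = (-4 - 51)*110 = -55*110 = -6050)
c(h, a) = -9 + h/3 (c(h, a) = -9 + (0 + h)/3 = -9 + h/3)
b(j) = 37*j/240 (b(j) = (-9 + (1/3)*(-10))/((-80/j)) = (-9 - 10/3)*(-j/80) = -(-37)*j/240 = 37*j/240)
p + b(z(7)) = -6050 + (37/240)*(-1) = -6050 - 37/240 = -1452037/240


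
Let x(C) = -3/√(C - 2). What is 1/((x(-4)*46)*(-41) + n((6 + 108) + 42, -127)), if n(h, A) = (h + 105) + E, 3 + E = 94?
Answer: 176/2729699 + 943*I*√6/5459398 ≈ 6.4476e-5 + 0.0004231*I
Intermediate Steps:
E = 91 (E = -3 + 94 = 91)
n(h, A) = 196 + h (n(h, A) = (h + 105) + 91 = (105 + h) + 91 = 196 + h)
x(C) = -3/√(-2 + C)
1/((x(-4)*46)*(-41) + n((6 + 108) + 42, -127)) = 1/((-3/√(-2 - 4)*46)*(-41) + (196 + ((6 + 108) + 42))) = 1/((-(-1)*I*√6/2*46)*(-41) + (196 + (114 + 42))) = 1/((-(-1)*I*√6/2*46)*(-41) + (196 + 156)) = 1/(((I*√6/2)*46)*(-41) + 352) = 1/((23*I*√6)*(-41) + 352) = 1/(-943*I*√6 + 352) = 1/(352 - 943*I*√6)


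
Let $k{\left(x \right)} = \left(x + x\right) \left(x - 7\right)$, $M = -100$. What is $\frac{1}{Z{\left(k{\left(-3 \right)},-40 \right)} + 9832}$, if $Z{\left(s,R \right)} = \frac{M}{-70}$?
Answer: $\frac{7}{68834} \approx 0.00010169$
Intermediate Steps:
$k{\left(x \right)} = 2 x \left(-7 + x\right)$
$Z{\left(s,R \right)} = \frac{10}{7}$ ($Z{\left(s,R \right)} = - \frac{100}{-70} = \left(-100\right) \left(- \frac{1}{70}\right) = \frac{10}{7}$)
$\frac{1}{Z{\left(k{\left(-3 \right)},-40 \right)} + 9832} = \frac{1}{\frac{10}{7} + 9832} = \frac{1}{\frac{68834}{7}} = \frac{7}{68834}$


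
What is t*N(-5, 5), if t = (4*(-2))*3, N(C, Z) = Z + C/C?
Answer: -144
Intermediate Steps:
N(C, Z) = 1 + Z (N(C, Z) = Z + 1 = 1 + Z)
t = -24 (t = -8*3 = -24)
t*N(-5, 5) = -24*(1 + 5) = -24*6 = -144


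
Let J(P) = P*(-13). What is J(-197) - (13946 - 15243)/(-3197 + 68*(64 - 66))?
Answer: 8534516/3333 ≈ 2560.6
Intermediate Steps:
J(P) = -13*P
J(-197) - (13946 - 15243)/(-3197 + 68*(64 - 66)) = -13*(-197) - (13946 - 15243)/(-3197 + 68*(64 - 66)) = 2561 - (-1297)/(-3197 + 68*(-2)) = 2561 - (-1297)/(-3197 - 136) = 2561 - (-1297)/(-3333) = 2561 - (-1297)*(-1)/3333 = 2561 - 1*1297/3333 = 2561 - 1297/3333 = 8534516/3333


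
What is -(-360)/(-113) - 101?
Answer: -11773/113 ≈ -104.19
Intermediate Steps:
-(-360)/(-113) - 101 = -(-360)*(-1)/113 - 101 = -72*5/113 - 101 = -360/113 - 101 = -11773/113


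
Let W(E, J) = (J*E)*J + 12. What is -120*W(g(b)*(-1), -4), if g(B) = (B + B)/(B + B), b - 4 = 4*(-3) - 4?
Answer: 480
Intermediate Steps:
b = -12 (b = 4 + (4*(-3) - 4) = 4 + (-12 - 4) = 4 - 16 = -12)
g(B) = 1 (g(B) = (2*B)/((2*B)) = (2*B)*(1/(2*B)) = 1)
W(E, J) = 12 + E*J² (W(E, J) = (E*J)*J + 12 = E*J² + 12 = 12 + E*J²)
-120*W(g(b)*(-1), -4) = -120*(12 + (1*(-1))*(-4)²) = -120*(12 - 1*16) = -120*(12 - 16) = -120*(-4) = 480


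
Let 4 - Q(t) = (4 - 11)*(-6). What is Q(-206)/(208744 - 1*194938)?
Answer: -19/6903 ≈ -0.0027524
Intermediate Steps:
Q(t) = -38 (Q(t) = 4 - (4 - 11)*(-6) = 4 - (-7)*(-6) = 4 - 1*42 = 4 - 42 = -38)
Q(-206)/(208744 - 1*194938) = -38/(208744 - 1*194938) = -38/(208744 - 194938) = -38/13806 = -38*1/13806 = -19/6903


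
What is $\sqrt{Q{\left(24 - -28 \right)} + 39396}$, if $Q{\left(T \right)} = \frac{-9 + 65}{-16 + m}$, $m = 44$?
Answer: $\sqrt{39398} \approx 198.49$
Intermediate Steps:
$Q{\left(T \right)} = 2$ ($Q{\left(T \right)} = \frac{-9 + 65}{-16 + 44} = \frac{56}{28} = 56 \cdot \frac{1}{28} = 2$)
$\sqrt{Q{\left(24 - -28 \right)} + 39396} = \sqrt{2 + 39396} = \sqrt{39398}$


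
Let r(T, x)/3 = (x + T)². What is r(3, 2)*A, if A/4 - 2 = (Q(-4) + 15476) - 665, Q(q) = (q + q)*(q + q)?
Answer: 4463100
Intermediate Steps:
Q(q) = 4*q² (Q(q) = (2*q)*(2*q) = 4*q²)
r(T, x) = 3*(T + x)² (r(T, x) = 3*(x + T)² = 3*(T + x)²)
A = 59508 (A = 8 + 4*((4*(-4)² + 15476) - 665) = 8 + 4*((4*16 + 15476) - 665) = 8 + 4*((64 + 15476) - 665) = 8 + 4*(15540 - 665) = 8 + 4*14875 = 8 + 59500 = 59508)
r(3, 2)*A = (3*(3 + 2)²)*59508 = (3*5²)*59508 = (3*25)*59508 = 75*59508 = 4463100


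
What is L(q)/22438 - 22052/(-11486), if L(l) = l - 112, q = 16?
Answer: 123425030/64430717 ≈ 1.9156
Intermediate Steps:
L(l) = -112 + l
L(q)/22438 - 22052/(-11486) = (-112 + 16)/22438 - 22052/(-11486) = -96*1/22438 - 22052*(-1/11486) = -48/11219 + 11026/5743 = 123425030/64430717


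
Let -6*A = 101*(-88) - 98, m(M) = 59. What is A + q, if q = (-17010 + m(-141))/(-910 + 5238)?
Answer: 19394851/12984 ≈ 1493.8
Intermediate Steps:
A = 4493/3 (A = -(101*(-88) - 98)/6 = -(-8888 - 98)/6 = -⅙*(-8986) = 4493/3 ≈ 1497.7)
q = -16951/4328 (q = (-17010 + 59)/(-910 + 5238) = -16951/4328 ≈ -3.9166)
A + q = 4493/3 - 16951/4328 = 19394851/12984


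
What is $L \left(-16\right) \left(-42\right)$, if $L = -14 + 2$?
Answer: $-8064$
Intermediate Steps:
$L = -12$
$L \left(-16\right) \left(-42\right) = \left(-12\right) \left(-16\right) \left(-42\right) = 192 \left(-42\right) = -8064$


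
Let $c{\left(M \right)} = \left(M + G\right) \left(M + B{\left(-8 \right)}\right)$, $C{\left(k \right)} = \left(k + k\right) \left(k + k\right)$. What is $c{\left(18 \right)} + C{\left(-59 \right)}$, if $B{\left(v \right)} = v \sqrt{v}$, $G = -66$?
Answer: $13060 + 768 i \sqrt{2} \approx 13060.0 + 1086.1 i$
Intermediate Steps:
$C{\left(k \right)} = 4 k^{2}$ ($C{\left(k \right)} = 2 k 2 k = 4 k^{2}$)
$B{\left(v \right)} = v^{\frac{3}{2}}$
$c{\left(M \right)} = \left(-66 + M\right) \left(M - 16 i \sqrt{2}\right)$ ($c{\left(M \right)} = \left(M - 66\right) \left(M + \left(-8\right)^{\frac{3}{2}}\right) = \left(-66 + M\right) \left(M - 16 i \sqrt{2}\right)$)
$c{\left(18 \right)} + C{\left(-59 \right)} = \left(18^{2} - 1188 + 1056 i \sqrt{2} - 16 i 18 \sqrt{2}\right) + 4 \left(-59\right)^{2} = \left(324 - 1188 + 1056 i \sqrt{2} - 288 i \sqrt{2}\right) + 4 \cdot 3481 = \left(-864 + 768 i \sqrt{2}\right) + 13924 = 13060 + 768 i \sqrt{2}$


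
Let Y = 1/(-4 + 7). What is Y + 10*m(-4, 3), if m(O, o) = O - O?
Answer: 1/3 ≈ 0.33333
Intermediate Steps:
m(O, o) = 0
Y = 1/3 ≈ 0.33333
Y + 10*m(-4, 3) = 1/3 + 10*0 = 1/3 + 0 = 1/3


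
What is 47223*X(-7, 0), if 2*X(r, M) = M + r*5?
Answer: -1652805/2 ≈ -8.2640e+5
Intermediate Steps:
X(r, M) = M/2 + 5*r/2 (X(r, M) = (M + r*5)/2 = (M + 5*r)/2 = M/2 + 5*r/2)
47223*X(-7, 0) = 47223*((½)*0 + (5/2)*(-7)) = 47223*(0 - 35/2) = 47223*(-35/2) = -1652805/2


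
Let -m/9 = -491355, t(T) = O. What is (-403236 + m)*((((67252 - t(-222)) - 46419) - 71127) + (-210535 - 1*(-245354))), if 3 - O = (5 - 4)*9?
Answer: -62169276771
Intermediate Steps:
O = -6 (O = 3 - (5 - 4)*9 = 3 - 9 = -6)
t(T) = -6
m = 4422195 (m = -9*(-491355) = 4422195)
(-403236 + m)*((((67252 - t(-222)) - 46419) - 71127) + (-210535 - 1*(-245354))) = (-403236 + 4422195)*((((67252 - 1*(-6)) - 46419) - 71127) + (-210535 - 1*(-245354))) = 4018959*((((67252 + 6) - 46419) - 71127) + (-210535 + 245354)) = 4018959*(((67258 - 46419) - 71127) + 34819) = 4018959*((20839 - 71127) + 34819) = 4018959*(-50288 + 34819) = 4018959*(-15469) = -62169276771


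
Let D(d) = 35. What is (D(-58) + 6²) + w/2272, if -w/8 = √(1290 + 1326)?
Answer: 71 - √654/142 ≈ 70.820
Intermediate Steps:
w = -16*√654 (w = -8*√(1290 + 1326) = -16*√654 ≈ -409.17)
(D(-58) + 6²) + w/2272 = (35 + 6²) - 16*√654/2272 = (35 + 36) - 16*√654*(1/2272) = 71 - √654/142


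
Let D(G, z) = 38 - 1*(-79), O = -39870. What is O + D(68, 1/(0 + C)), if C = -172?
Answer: -39753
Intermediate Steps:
D(G, z) = 117 (D(G, z) = 38 + 79 = 117)
O + D(68, 1/(0 + C)) = -39870 + 117 = -39753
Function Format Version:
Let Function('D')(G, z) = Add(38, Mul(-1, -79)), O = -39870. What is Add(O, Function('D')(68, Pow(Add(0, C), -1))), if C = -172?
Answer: -39753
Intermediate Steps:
Function('D')(G, z) = 117 (Function('D')(G, z) = Add(38, 79) = 117)
Add(O, Function('D')(68, Pow(Add(0, C), -1))) = Add(-39870, 117) = -39753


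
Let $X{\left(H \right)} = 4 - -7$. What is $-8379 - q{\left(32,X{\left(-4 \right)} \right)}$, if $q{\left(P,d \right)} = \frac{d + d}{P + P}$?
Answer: $- \frac{268139}{32} \approx -8379.3$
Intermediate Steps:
$X{\left(H \right)} = 11$ ($X{\left(H \right)} = 4 + 7 = 11$)
$q{\left(P,d \right)} = \frac{d}{P}$ ($q{\left(P,d \right)} = \frac{2 d}{2 P} = 2 d \frac{1}{2 P} = \frac{d}{P}$)
$-8379 - q{\left(32,X{\left(-4 \right)} \right)} = -8379 - \frac{11}{32} = - \frac{268139}{32}$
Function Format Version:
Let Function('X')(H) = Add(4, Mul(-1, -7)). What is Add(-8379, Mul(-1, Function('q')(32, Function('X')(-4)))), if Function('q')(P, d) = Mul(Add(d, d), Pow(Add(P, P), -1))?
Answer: Rational(-268139, 32) ≈ -8379.3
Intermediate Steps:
Function('X')(H) = 11 (Function('X')(H) = Add(4, 7) = 11)
Function('q')(P, d) = Mul(d, Pow(P, -1)) (Function('q')(P, d) = Mul(Mul(2, d), Pow(Mul(2, P), -1)) = Mul(Mul(2, d), Mul(Rational(1, 2), Pow(P, -1))) = Mul(d, Pow(P, -1)))
Add(-8379, Mul(-1, Function('q')(32, Function('X')(-4)))) = Add(-8379, Mul(-1, Mul(11, Pow(32, -1)))) = Add(-8379, Mul(-1, Mul(11, Rational(1, 32)))) = Add(-8379, Mul(-1, Rational(11, 32))) = Add(-8379, Rational(-11, 32)) = Rational(-268139, 32)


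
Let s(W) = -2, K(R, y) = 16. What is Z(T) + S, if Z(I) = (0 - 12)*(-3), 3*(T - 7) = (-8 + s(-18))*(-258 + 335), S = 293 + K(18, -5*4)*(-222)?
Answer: -3223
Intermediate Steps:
S = -3259 (S = 293 + 16*(-222) = 293 - 3552 = -3259)
T = -749/3 (T = 7 + ((-8 - 2)*(-258 + 335))/3 = 7 + (-10*77)/3 = 7 + (⅓)*(-770) = 7 - 770/3 = -749/3 ≈ -249.67)
Z(I) = 36 (Z(I) = -12*(-3) = 36)
Z(T) + S = 36 - 3259 = -3223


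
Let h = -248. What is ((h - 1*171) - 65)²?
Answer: 234256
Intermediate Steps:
((h - 1*171) - 65)² = ((-248 - 1*171) - 65)² = ((-248 - 171) - 65)² = (-419 - 65)² = (-484)² = 234256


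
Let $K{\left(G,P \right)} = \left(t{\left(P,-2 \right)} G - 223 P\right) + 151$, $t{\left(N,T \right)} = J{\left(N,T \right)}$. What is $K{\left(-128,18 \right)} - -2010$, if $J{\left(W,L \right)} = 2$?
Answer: $-2109$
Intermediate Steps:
$t{\left(N,T \right)} = 2$
$K{\left(G,P \right)} = 151 - 223 P + 2 G$ ($K{\left(G,P \right)} = \left(2 G - 223 P\right) + 151 = \left(- 223 P + 2 G\right) + 151 = 151 - 223 P + 2 G$)
$K{\left(-128,18 \right)} - -2010 = \left(151 - 4014 + 2 \left(-128\right)\right) - -2010 = \left(151 - 4014 - 256\right) + 2010 = -4119 + 2010 = -2109$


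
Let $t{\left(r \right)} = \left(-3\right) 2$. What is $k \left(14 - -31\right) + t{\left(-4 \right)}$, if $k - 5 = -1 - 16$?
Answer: $-546$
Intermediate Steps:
$k = -12$ ($k = 5 - 17 = -12$)
$t{\left(r \right)} = -6$
$k \left(14 - -31\right) + t{\left(-4 \right)} = - 12 \left(14 - -31\right) - 6 = - 12 \left(14 + 31\right) - 6 = \left(-12\right) 45 - 6 = -540 - 6 = -546$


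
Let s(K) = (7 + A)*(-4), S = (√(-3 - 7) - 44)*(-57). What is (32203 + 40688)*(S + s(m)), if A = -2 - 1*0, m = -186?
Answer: 181352808 - 4154787*I*√10 ≈ 1.8135e+8 - 1.3139e+7*I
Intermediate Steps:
A = -2 (A = -2 + 0 = -2)
S = 2508 - 57*I*√10 (S = (√(-10) - 44)*(-57) = (I*√10 - 44)*(-57) = (-44 + I*√10)*(-57) = 2508 - 57*I*√10 ≈ 2508.0 - 180.25*I)
s(K) = -20 (s(K) = (7 - 2)*(-4) = 5*(-4) = -20)
(32203 + 40688)*(S + s(m)) = (32203 + 40688)*((2508 - 57*I*√10) - 20) = 72891*(2488 - 57*I*√10) = 181352808 - 4154787*I*√10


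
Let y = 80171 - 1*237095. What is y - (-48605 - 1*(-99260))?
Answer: -207579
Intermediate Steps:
y = -156924 (y = 80171 - 237095 = -156924)
y - (-48605 - 1*(-99260)) = -156924 - (-48605 - 1*(-99260)) = -156924 - (-48605 + 99260) = -156924 - 1*50655 = -156924 - 50655 = -207579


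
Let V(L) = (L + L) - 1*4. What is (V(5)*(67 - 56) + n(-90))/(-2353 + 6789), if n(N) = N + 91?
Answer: 67/4436 ≈ 0.015104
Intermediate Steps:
n(N) = 91 + N
V(L) = -4 + 2*L (V(L) = 2*L - 4 = -4 + 2*L)
(V(5)*(67 - 56) + n(-90))/(-2353 + 6789) = ((-4 + 2*5)*(67 - 56) + (91 - 90))/(-2353 + 6789) = ((-4 + 10)*11 + 1)/4436 = (6*11 + 1)*(1/4436) = (66 + 1)*(1/4436) = 67*(1/4436) = 67/4436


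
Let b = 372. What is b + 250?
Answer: 622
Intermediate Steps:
b + 250 = 372 + 250 = 622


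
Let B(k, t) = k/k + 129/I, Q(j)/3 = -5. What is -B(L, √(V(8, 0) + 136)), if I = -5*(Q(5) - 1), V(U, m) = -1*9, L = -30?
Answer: -209/80 ≈ -2.6125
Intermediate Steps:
Q(j) = -15 (Q(j) = 3*(-5) = -15)
V(U, m) = -9
I = 80 (I = -5*(-15 - 1) = -5*(-16) = 80)
B(k, t) = 209/80 (B(k, t) = k/k + 129/80 = 1 + 129*(1/80) = 1 + 129/80 = 209/80)
-B(L, √(V(8, 0) + 136)) = -1*209/80 = -209/80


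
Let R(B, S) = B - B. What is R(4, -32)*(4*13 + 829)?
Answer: 0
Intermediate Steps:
R(B, S) = 0
R(4, -32)*(4*13 + 829) = 0*(4*13 + 829) = 0*(52 + 829) = 0*881 = 0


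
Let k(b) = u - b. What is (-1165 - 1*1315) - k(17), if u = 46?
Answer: -2509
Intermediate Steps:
k(b) = 46 - b
(-1165 - 1*1315) - k(17) = (-1165 - 1*1315) - (46 - 1*17) = (-1165 - 1315) - (46 - 17) = -2480 - 1*29 = -2480 - 29 = -2509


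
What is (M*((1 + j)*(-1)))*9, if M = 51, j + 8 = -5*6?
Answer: 16983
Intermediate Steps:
j = -38 (j = -8 - 5*6 = -8 - 30 = -38)
(M*((1 + j)*(-1)))*9 = (51*((1 - 38)*(-1)))*9 = (51*(-37*(-1)))*9 = (51*37)*9 = 1887*9 = 16983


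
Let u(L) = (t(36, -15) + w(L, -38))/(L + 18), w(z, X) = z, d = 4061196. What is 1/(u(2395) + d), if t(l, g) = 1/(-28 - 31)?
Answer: 142367/578180432236 ≈ 2.4623e-7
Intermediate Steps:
t(l, g) = -1/59 (t(l, g) = 1/(-59) = -1/59)
u(L) = (-1/59 + L)/(18 + L) (u(L) = (-1/59 + L)/(L + 18) = (-1/59 + L)/(18 + L))
1/(u(2395) + d) = 1/((-1/59 + 2395)/(18 + 2395) + 4061196) = 1/((141304/59)/2413 + 4061196) = 1/((1/2413)*(141304/59) + 4061196) = 1/(141304/142367 + 4061196) = 1/(578180432236/142367) = 142367/578180432236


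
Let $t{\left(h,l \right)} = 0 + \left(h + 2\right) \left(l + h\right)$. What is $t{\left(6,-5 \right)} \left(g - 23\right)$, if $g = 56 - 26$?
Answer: $56$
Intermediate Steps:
$g = 30$
$t{\left(h,l \right)} = \left(2 + h\right) \left(h + l\right)$ ($t{\left(h,l \right)} = 0 + \left(2 + h\right) \left(h + l\right) = \left(2 + h\right) \left(h + l\right)$)
$t{\left(6,-5 \right)} \left(g - 23\right) = \left(6^{2} + 2 \cdot 6 + 2 \left(-5\right) + 6 \left(-5\right)\right) \left(30 - 23\right) = \left(36 + 12 - 10 - 30\right) 7 = 8 \cdot 7 = 56$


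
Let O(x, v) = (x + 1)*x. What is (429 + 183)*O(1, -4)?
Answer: 1224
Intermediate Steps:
O(x, v) = x*(1 + x) (O(x, v) = (1 + x)*x = x*(1 + x))
(429 + 183)*O(1, -4) = (429 + 183)*(1*(1 + 1)) = 612*(1*2) = 612*2 = 1224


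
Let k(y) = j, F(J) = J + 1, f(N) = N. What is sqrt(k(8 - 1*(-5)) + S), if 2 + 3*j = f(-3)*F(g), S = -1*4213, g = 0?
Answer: 2*I*sqrt(9483)/3 ≈ 64.92*I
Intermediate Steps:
S = -4213
F(J) = 1 + J
j = -5/3 (j = -2/3 + (-3*(1 + 0))/3 = -2/3 + (-3*1)/3 = -2/3 + (1/3)*(-3) = -2/3 - 1 = -5/3 ≈ -1.6667)
k(y) = -5/3
sqrt(k(8 - 1*(-5)) + S) = sqrt(-5/3 - 4213) = sqrt(-12644/3) = 2*I*sqrt(9483)/3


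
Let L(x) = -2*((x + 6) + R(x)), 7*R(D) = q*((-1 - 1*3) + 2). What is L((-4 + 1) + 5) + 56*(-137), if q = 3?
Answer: -53804/7 ≈ -7686.3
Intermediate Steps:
R(D) = -6/7 (R(D) = (3*((-1 - 1*3) + 2))/7 = (3*((-1 - 3) + 2))/7 = (3*(-4 + 2))/7 = (3*(-2))/7 = (⅐)*(-6) = -6/7)
L(x) = -72/7 - 2*x (L(x) = -2*((x + 6) - 6/7) = -2*((6 + x) - 6/7) = -2*(36/7 + x) = -72/7 - 2*x)
L((-4 + 1) + 5) + 56*(-137) = (-72/7 - 2*((-4 + 1) + 5)) + 56*(-137) = (-72/7 - 2*(-3 + 5)) - 7672 = (-72/7 - 2*2) - 7672 = (-72/7 - 4) - 7672 = -100/7 - 7672 = -53804/7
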